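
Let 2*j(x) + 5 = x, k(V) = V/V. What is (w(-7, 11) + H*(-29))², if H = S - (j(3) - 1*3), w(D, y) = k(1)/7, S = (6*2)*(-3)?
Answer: 42211009/49 ≈ 8.6145e+5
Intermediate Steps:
k(V) = 1
j(x) = -5/2 + x/2
S = -36 (S = 12*(-3) = -36)
w(D, y) = ⅐ (w(D, y) = 1/7 = 1*(⅐) = ⅐)
H = -32 (H = -36 - ((-5/2 + (½)*3) - 1*3) = -36 - ((-5/2 + 3/2) - 3) = -36 - (-1 - 3) = -36 - 1*(-4) = -36 + 4 = -32)
(w(-7, 11) + H*(-29))² = (⅐ - 32*(-29))² = (⅐ + 928)² = (6497/7)² = 42211009/49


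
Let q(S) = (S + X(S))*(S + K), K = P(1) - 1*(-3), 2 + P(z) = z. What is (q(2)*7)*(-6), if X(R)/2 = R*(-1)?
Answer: 336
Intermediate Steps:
X(R) = -2*R (X(R) = 2*(R*(-1)) = 2*(-R) = -2*R)
P(z) = -2 + z
K = 2 (K = (-2 + 1) - 1*(-3) = -1 + 3 = 2)
q(S) = -S*(2 + S) (q(S) = (S - 2*S)*(S + 2) = (-S)*(2 + S) = -S*(2 + S))
(q(2)*7)*(-6) = ((2*(-2 - 1*2))*7)*(-6) = ((2*(-2 - 2))*7)*(-6) = ((2*(-4))*7)*(-6) = -8*7*(-6) = -56*(-6) = 336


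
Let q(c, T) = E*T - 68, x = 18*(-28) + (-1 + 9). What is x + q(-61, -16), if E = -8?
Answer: -436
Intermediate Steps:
x = -496 (x = -504 + 8 = -496)
q(c, T) = -68 - 8*T (q(c, T) = -8*T - 68 = -68 - 8*T)
x + q(-61, -16) = -496 + (-68 - 8*(-16)) = -496 + (-68 + 128) = -496 + 60 = -436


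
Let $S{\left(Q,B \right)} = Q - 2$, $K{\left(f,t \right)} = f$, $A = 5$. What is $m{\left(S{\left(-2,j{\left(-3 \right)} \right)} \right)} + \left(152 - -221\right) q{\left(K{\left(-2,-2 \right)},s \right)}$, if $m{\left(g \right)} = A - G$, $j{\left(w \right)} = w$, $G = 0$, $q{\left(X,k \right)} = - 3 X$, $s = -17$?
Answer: $2243$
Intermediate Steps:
$S{\left(Q,B \right)} = -2 + Q$ ($S{\left(Q,B \right)} = Q - 2 = -2 + Q$)
$m{\left(g \right)} = 5$ ($m{\left(g \right)} = 5 - 0 = 5 + 0 = 5$)
$m{\left(S{\left(-2,j{\left(-3 \right)} \right)} \right)} + \left(152 - -221\right) q{\left(K{\left(-2,-2 \right)},s \right)} = 5 + \left(152 - -221\right) \left(\left(-3\right) \left(-2\right)\right) = 5 + \left(152 + 221\right) 6 = 5 + 373 \cdot 6 = 5 + 2238 = 2243$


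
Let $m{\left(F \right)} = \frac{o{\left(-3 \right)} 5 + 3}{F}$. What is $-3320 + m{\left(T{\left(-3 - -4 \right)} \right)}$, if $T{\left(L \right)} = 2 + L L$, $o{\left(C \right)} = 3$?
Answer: $-3314$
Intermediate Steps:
$T{\left(L \right)} = 2 + L^{2}$
$m{\left(F \right)} = \frac{18}{F}$ ($m{\left(F \right)} = \frac{3 \cdot 5 + 3}{F} = \frac{15 + 3}{F} = \frac{18}{F}$)
$-3320 + m{\left(T{\left(-3 - -4 \right)} \right)} = -3320 + \frac{18}{2 + \left(-3 - -4\right)^{2}} = -3320 + \frac{18}{2 + \left(-3 + 4\right)^{2}} = -3320 + \frac{18}{2 + 1^{2}} = -3320 + \frac{18}{2 + 1} = -3320 + \frac{18}{3} = -3320 + 18 \cdot \frac{1}{3} = -3320 + 6 = -3314$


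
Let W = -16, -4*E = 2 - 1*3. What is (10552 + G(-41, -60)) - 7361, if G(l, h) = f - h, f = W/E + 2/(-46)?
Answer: 73300/23 ≈ 3187.0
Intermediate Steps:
E = ¼ (E = -(2 - 1*3)/4 = -(2 - 3)/4 = -¼*(-1) = ¼ ≈ 0.25000)
f = -1473/23 (f = -16/¼ + 2/(-46) = -16*4 + 2*(-1/46) = -64 - 1/23 = -1473/23 ≈ -64.043)
G(l, h) = -1473/23 - h
(10552 + G(-41, -60)) - 7361 = (10552 + (-1473/23 - 1*(-60))) - 7361 = (10552 + (-1473/23 + 60)) - 7361 = (10552 - 93/23) - 7361 = 242603/23 - 7361 = 73300/23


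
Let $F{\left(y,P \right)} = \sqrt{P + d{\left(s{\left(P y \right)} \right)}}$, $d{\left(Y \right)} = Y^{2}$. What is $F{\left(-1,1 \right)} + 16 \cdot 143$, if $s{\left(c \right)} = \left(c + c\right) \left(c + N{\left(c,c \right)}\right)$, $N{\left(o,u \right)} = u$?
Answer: $2288 + \sqrt{17} \approx 2292.1$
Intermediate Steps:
$s{\left(c \right)} = 4 c^{2}$ ($s{\left(c \right)} = \left(c + c\right) \left(c + c\right) = 2 c 2 c = 4 c^{2}$)
$F{\left(y,P \right)} = \sqrt{P + 16 P^{4} y^{4}}$ ($F{\left(y,P \right)} = \sqrt{P + \left(4 \left(P y\right)^{2}\right)^{2}} = \sqrt{P + \left(4 P^{2} y^{2}\right)^{2}} = \sqrt{P + 16 P^{4} y^{4}}$)
$F{\left(-1,1 \right)} + 16 \cdot 143 = \sqrt{1 + 16 \cdot 1^{4} \left(-1\right)^{4}} + 16 \cdot 143 = \sqrt{1 + 16 \cdot 1 \cdot 1} + 2288 = \sqrt{1 + 16} + 2288 = \sqrt{17} + 2288 = 2288 + \sqrt{17}$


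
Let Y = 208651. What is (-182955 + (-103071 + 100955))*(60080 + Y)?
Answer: -49734314901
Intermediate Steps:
(-182955 + (-103071 + 100955))*(60080 + Y) = (-182955 + (-103071 + 100955))*(60080 + 208651) = (-182955 - 2116)*268731 = -185071*268731 = -49734314901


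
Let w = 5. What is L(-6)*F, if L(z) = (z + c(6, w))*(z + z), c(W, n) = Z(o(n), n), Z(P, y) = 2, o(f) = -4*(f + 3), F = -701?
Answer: -33648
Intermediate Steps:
o(f) = -12 - 4*f (o(f) = -4*(3 + f) = -12 - 4*f)
c(W, n) = 2
L(z) = 2*z*(2 + z) (L(z) = (z + 2)*(z + z) = (2 + z)*(2*z) = 2*z*(2 + z))
L(-6)*F = (2*(-6)*(2 - 6))*(-701) = (2*(-6)*(-4))*(-701) = 48*(-701) = -33648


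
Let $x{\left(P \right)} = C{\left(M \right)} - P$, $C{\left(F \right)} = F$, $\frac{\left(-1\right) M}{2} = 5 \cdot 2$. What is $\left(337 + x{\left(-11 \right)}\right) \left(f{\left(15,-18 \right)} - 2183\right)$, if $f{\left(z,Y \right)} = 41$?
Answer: $-702576$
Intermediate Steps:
$M = -20$ ($M = - 2 \cdot 5 \cdot 2 = \left(-2\right) 10 = -20$)
$x{\left(P \right)} = -20 - P$
$\left(337 + x{\left(-11 \right)}\right) \left(f{\left(15,-18 \right)} - 2183\right) = \left(337 - 9\right) \left(41 - 2183\right) = \left(337 + \left(-20 + 11\right)\right) \left(-2142\right) = \left(337 - 9\right) \left(-2142\right) = 328 \left(-2142\right) = -702576$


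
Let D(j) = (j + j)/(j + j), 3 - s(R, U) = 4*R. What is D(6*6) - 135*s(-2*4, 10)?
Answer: -4724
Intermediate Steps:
s(R, U) = 3 - 4*R
D(j) = 1 (D(j) = (2*j)/((2*j)) = (2*j)*(1/(2*j)) = 1)
D(6*6) - 135*s(-2*4, 10) = 1 - 135*(3 - (-8)*4) = 1 - 135*(3 - 4*(-8)) = 1 - 135*(3 + 32) = 1 - 135*35 = 1 - 4725 = -4724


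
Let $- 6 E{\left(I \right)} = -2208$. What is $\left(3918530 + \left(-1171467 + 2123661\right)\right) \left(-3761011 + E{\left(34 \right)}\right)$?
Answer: $-18317054115532$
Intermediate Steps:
$E{\left(I \right)} = 368$ ($E{\left(I \right)} = \left(- \frac{1}{6}\right) \left(-2208\right) = 368$)
$\left(3918530 + \left(-1171467 + 2123661\right)\right) \left(-3761011 + E{\left(34 \right)}\right) = \left(3918530 + \left(-1171467 + 2123661\right)\right) \left(-3761011 + 368\right) = \left(3918530 + 952194\right) \left(-3760643\right) = 4870724 \left(-3760643\right) = -18317054115532$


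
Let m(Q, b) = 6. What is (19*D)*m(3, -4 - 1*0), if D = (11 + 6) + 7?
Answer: 2736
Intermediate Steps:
D = 24 (D = 17 + 7 = 24)
(19*D)*m(3, -4 - 1*0) = (19*24)*6 = 456*6 = 2736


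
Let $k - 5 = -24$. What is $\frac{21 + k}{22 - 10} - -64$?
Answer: $\frac{385}{6} \approx 64.167$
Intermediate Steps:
$k = -19$ ($k = 5 - 24 = -19$)
$\frac{21 + k}{22 - 10} - -64 = \frac{21 - 19}{22 - 10} - -64 = \frac{2}{12} + 64 = 2 \cdot \frac{1}{12} + 64 = \frac{1}{6} + 64 = \frac{385}{6}$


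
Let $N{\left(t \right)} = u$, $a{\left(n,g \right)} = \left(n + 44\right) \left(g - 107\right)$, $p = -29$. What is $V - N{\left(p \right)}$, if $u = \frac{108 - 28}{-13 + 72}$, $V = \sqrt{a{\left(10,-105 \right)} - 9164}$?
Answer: $- \frac{80}{59} + 2 i \sqrt{5153} \approx -1.3559 + 143.57 i$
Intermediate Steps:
$a{\left(n,g \right)} = \left(-107 + g\right) \left(44 + n\right)$ ($a{\left(n,g \right)} = \left(44 + n\right) \left(-107 + g\right) = \left(-107 + g\right) \left(44 + n\right)$)
$V = 2 i \sqrt{5153}$ ($V = \sqrt{\left(-4708 - 1070 + 44 \left(-105\right) - 1050\right) - 9164} = \sqrt{\left(-4708 - 1070 - 4620 - 1050\right) - 9164} = \sqrt{-11448 - 9164} = \sqrt{-20612} = 2 i \sqrt{5153} \approx 143.57 i$)
$u = \frac{80}{59} \approx 1.3559$
$N{\left(t \right)} = \frac{80}{59}$
$V - N{\left(p \right)} = 2 i \sqrt{5153} - \frac{80}{59} = - \frac{80}{59} + 2 i \sqrt{5153}$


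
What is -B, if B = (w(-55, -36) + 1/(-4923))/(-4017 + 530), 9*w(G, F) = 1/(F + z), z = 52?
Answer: 59/30518224 ≈ 1.9333e-6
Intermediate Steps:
w(G, F) = 1/(9*(52 + F)) (w(G, F) = 1/(9*(F + 52)) = 1/(9*(52 + F)))
B = -59/30518224 (B = (1/(9*(52 - 36)) + 1/(-4923))/(-4017 + 530) = ((⅑)/16 - 1/4923)/(-3487) = ((⅑)*(1/16) - 1/4923)*(-1/3487) = (1/144 - 1/4923)*(-1/3487) = (59/8752)*(-1/3487) = -59/30518224 ≈ -1.9333e-6)
-B = -1*(-59/30518224) = 59/30518224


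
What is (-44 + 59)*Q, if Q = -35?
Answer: -525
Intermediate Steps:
(-44 + 59)*Q = (-44 + 59)*(-35) = 15*(-35) = -525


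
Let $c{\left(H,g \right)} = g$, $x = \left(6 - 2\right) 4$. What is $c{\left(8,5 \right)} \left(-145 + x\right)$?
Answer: $-645$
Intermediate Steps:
$x = 16$ ($x = 4 \cdot 4 = 16$)
$c{\left(8,5 \right)} \left(-145 + x\right) = 5 \left(-145 + 16\right) = 5 \left(-129\right) = -645$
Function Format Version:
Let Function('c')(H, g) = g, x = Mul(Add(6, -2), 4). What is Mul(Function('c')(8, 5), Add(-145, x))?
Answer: -645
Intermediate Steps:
x = 16 (x = Mul(4, 4) = 16)
Mul(Function('c')(8, 5), Add(-145, x)) = Mul(5, Add(-145, 16)) = Mul(5, -129) = -645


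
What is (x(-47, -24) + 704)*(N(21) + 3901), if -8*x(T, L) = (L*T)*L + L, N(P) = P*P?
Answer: 17763122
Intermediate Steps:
N(P) = P²
x(T, L) = -L/8 - T*L²/8 (x(T, L) = -((L*T)*L + L)/8 = -(T*L² + L)/8 = -(L + T*L²)/8 = -L/8 - T*L²/8)
(x(-47, -24) + 704)*(N(21) + 3901) = (-⅛*(-24)*(1 - 24*(-47)) + 704)*(21² + 3901) = (-⅛*(-24)*(1 + 1128) + 704)*(441 + 3901) = (-⅛*(-24)*1129 + 704)*4342 = (3387 + 704)*4342 = 4091*4342 = 17763122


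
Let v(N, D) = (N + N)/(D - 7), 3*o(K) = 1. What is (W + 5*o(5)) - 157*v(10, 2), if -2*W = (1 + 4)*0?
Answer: 1889/3 ≈ 629.67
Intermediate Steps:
W = 0 (W = -(1 + 4)*0/2 = -5*0/2 = -1/2*0 = 0)
o(K) = 1/3 (o(K) = (1/3)*1 = 1/3)
v(N, D) = 2*N/(-7 + D) (v(N, D) = (2*N)/(-7 + D) = 2*N/(-7 + D))
(W + 5*o(5)) - 157*v(10, 2) = (0 + 5*(1/3)) - 314*10/(-7 + 2) = (0 + 5/3) - 314*10/(-5) = 5/3 - 314*10*(-1)/5 = 5/3 - 157*(-4) = 5/3 + 628 = 1889/3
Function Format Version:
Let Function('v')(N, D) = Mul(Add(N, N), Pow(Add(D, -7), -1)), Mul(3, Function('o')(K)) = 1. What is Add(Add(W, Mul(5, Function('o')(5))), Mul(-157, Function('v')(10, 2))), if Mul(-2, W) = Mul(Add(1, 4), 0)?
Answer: Rational(1889, 3) ≈ 629.67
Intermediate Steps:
W = 0 (W = Mul(Rational(-1, 2), Mul(Add(1, 4), 0)) = Mul(Rational(-1, 2), Mul(5, 0)) = Mul(Rational(-1, 2), 0) = 0)
Function('o')(K) = Rational(1, 3) (Function('o')(K) = Mul(Rational(1, 3), 1) = Rational(1, 3))
Function('v')(N, D) = Mul(2, N, Pow(Add(-7, D), -1)) (Function('v')(N, D) = Mul(Mul(2, N), Pow(Add(-7, D), -1)) = Mul(2, N, Pow(Add(-7, D), -1)))
Add(Add(W, Mul(5, Function('o')(5))), Mul(-157, Function('v')(10, 2))) = Add(Add(0, Mul(5, Rational(1, 3))), Mul(-157, Mul(2, 10, Pow(Add(-7, 2), -1)))) = Add(Add(0, Rational(5, 3)), Mul(-157, Mul(2, 10, Pow(-5, -1)))) = Add(Rational(5, 3), Mul(-157, Mul(2, 10, Rational(-1, 5)))) = Add(Rational(5, 3), Mul(-157, -4)) = Add(Rational(5, 3), 628) = Rational(1889, 3)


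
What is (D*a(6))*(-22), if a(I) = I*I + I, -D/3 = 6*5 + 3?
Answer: 91476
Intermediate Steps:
D = -99 (D = -3*(6*5 + 3) = -3*(30 + 3) = -3*33 = -99)
a(I) = I + I² (a(I) = I² + I = I + I²)
(D*a(6))*(-22) = -594*(1 + 6)*(-22) = -594*7*(-22) = -99*42*(-22) = -4158*(-22) = 91476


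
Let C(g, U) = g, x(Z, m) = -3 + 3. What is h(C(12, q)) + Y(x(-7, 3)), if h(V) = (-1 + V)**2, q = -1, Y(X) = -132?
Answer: -11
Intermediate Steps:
x(Z, m) = 0
h(C(12, q)) + Y(x(-7, 3)) = (-1 + 12)**2 - 132 = 11**2 - 132 = 121 - 132 = -11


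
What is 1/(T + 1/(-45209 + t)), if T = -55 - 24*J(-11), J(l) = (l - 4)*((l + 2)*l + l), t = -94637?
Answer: 139846/4422629749 ≈ 3.1621e-5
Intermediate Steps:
J(l) = (-4 + l)*(l + l*(2 + l)) (J(l) = (-4 + l)*((2 + l)*l + l) = (-4 + l)*(l*(2 + l) + l) = (-4 + l)*(l + l*(2 + l)))
T = 31625 (T = -55 - (-264)*(-12 + (-11)² - 1*(-11)) = -55 - (-264)*(-12 + 121 + 11) = -55 - (-264)*120 = -55 - 24*(-1320) = -55 + 31680 = 31625)
1/(T + 1/(-45209 + t)) = 1/(31625 + 1/(-45209 - 94637)) = 1/(31625 + 1/(-139846)) = 1/(31625 - 1/139846) = 1/(4422629749/139846) = 139846/4422629749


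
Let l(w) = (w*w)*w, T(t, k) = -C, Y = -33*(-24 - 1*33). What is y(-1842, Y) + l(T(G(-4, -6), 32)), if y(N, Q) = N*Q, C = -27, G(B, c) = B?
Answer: -3445119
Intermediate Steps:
Y = 1881 (Y = -33*(-24 - 33) = -33*(-57) = 1881)
T(t, k) = 27 (T(t, k) = -1*(-27) = 27)
l(w) = w**3 (l(w) = w**2*w = w**3)
y(-1842, Y) + l(T(G(-4, -6), 32)) = -1842*1881 + 27**3 = -3464802 + 19683 = -3445119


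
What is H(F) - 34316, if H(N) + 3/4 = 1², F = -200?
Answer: -137263/4 ≈ -34316.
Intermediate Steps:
H(N) = ¼ (H(N) = -¾ + 1² = -¾ + 1 = ¼)
H(F) - 34316 = ¼ - 34316 = -137263/4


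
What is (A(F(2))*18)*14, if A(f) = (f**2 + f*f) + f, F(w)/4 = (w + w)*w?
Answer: 524160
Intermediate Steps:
F(w) = 8*w**2 (F(w) = 4*((w + w)*w) = 4*((2*w)*w) = 4*(2*w**2) = 8*w**2)
A(f) = f + 2*f**2 (A(f) = (f**2 + f**2) + f = 2*f**2 + f = f + 2*f**2)
(A(F(2))*18)*14 = (((8*2**2)*(1 + 2*(8*2**2)))*18)*14 = (((8*4)*(1 + 2*(8*4)))*18)*14 = ((32*(1 + 2*32))*18)*14 = ((32*(1 + 64))*18)*14 = ((32*65)*18)*14 = (2080*18)*14 = 37440*14 = 524160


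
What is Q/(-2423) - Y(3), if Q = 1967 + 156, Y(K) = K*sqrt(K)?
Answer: -2123/2423 - 3*sqrt(3) ≈ -6.0723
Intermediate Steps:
Y(K) = K**(3/2)
Q = 2123
Q/(-2423) - Y(3) = 2123/(-2423) - 3**(3/2) = 2123*(-1/2423) - 3*sqrt(3) = -2123/2423 - 3*sqrt(3)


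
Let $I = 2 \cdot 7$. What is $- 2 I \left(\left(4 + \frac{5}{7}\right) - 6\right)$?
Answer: $36$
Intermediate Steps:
$I = 14$
$- 2 I \left(\left(4 + \frac{5}{7}\right) - 6\right) = \left(-2\right) 14 \left(\left(4 + \frac{5}{7}\right) - 6\right) = - 28 \left(\left(4 + 5 \cdot \frac{1}{7}\right) - 6\right) = - 28 \left(\left(4 + \frac{5}{7}\right) - 6\right) = - 28 \left(\frac{33}{7} - 6\right) = \left(-28\right) \left(- \frac{9}{7}\right) = 36$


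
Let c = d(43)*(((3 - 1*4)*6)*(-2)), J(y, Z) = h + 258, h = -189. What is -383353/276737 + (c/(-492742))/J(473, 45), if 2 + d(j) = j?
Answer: -2172305117583/1568139342821 ≈ -1.3853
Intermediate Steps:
d(j) = -2 + j
J(y, Z) = 69 (J(y, Z) = -189 + 258 = 69)
c = 492 (c = (-2 + 43)*(((3 - 1*4)*6)*(-2)) = 41*(((3 - 4)*6)*(-2)) = 41*(-1*6*(-2)) = 41*(-6*(-2)) = 41*12 = 492)
-383353/276737 + (c/(-492742))/J(473, 45) = -383353/276737 + (492/(-492742))/69 = -383353*1/276737 + (492*(-1/492742))*(1/69) = -383353/276737 - 246/246371*1/69 = -383353/276737 - 82/5666533 = -2172305117583/1568139342821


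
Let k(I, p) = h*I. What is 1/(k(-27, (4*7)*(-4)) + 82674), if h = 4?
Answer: 1/82566 ≈ 1.2112e-5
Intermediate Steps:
k(I, p) = 4*I
1/(k(-27, (4*7)*(-4)) + 82674) = 1/(4*(-27) + 82674) = 1/(-108 + 82674) = 1/82566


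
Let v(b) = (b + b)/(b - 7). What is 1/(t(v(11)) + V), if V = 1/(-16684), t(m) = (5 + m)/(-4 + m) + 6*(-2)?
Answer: -16684/83421 ≈ -0.20000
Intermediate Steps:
v(b) = 2*b/(-7 + b) (v(b) = (2*b)/(-7 + b) = 2*b/(-7 + b))
t(m) = -12 + (5 + m)/(-4 + m) (t(m) = (5 + m)/(-4 + m) - 12 = -12 + (5 + m)/(-4 + m))
V = -1/16684 ≈ -5.9938e-5
1/(t(v(11)) + V) = 1/((53 - 22*11/(-7 + 11))/(-4 + 2*11/(-7 + 11)) - 1/16684) = 1/((53 - 22*11/4)/(-4 + 2*11/4) - 1/16684) = 1/((53 - 22*11/4)/(-4 + 2*11*(¼)) - 1/16684) = 1/((53 - 11*11/2)/(-4 + 11/2) - 1/16684) = 1/((53 - 121/2)/(3/2) - 1/16684) = 1/((⅔)*(-15/2) - 1/16684) = 1/(-5 - 1/16684) = 1/(-83421/16684) = -16684/83421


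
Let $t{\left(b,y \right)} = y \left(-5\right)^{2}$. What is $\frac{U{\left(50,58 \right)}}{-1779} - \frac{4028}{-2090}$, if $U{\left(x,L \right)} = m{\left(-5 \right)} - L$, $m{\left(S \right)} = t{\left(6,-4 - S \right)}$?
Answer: $\frac{63463}{32615} \approx 1.9458$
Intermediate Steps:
$t{\left(b,y \right)} = 25 y$ ($t{\left(b,y \right)} = y 25 = 25 y$)
$m{\left(S \right)} = -100 - 25 S$ ($m{\left(S \right)} = 25 \left(-4 - S\right) = -100 - 25 S$)
$U{\left(x,L \right)} = 25 - L$ ($U{\left(x,L \right)} = \left(-100 - -125\right) - L = \left(-100 + 125\right) - L = 25 - L$)
$\frac{U{\left(50,58 \right)}}{-1779} - \frac{4028}{-2090} = \frac{25 - 58}{-1779} - \frac{4028}{-2090} = \left(25 - 58\right) \left(- \frac{1}{1779}\right) - - \frac{106}{55} = \left(-33\right) \left(- \frac{1}{1779}\right) + \frac{106}{55} = \frac{11}{593} + \frac{106}{55} = \frac{63463}{32615}$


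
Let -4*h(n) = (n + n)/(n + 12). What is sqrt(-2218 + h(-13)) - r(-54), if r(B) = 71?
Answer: -71 + I*sqrt(8898)/2 ≈ -71.0 + 47.165*I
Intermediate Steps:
h(n) = -n/(2*(12 + n)) (h(n) = -(n + n)/(4*(n + 12)) = -2*n/(4*(12 + n)) = -n/(2*(12 + n)))
sqrt(-2218 + h(-13)) - r(-54) = sqrt(-2218 - 1*(-13)/(24 + 2*(-13))) - 1*71 = sqrt(-2218 - 1*(-13)/(24 - 26)) - 71 = sqrt(-2218 - 1*(-13)/(-2)) - 71 = sqrt(-2218 - 1*(-13)*(-1/2)) - 71 = sqrt(-2218 - 13/2) - 71 = sqrt(-4449/2) - 71 = I*sqrt(8898)/2 - 71 = -71 + I*sqrt(8898)/2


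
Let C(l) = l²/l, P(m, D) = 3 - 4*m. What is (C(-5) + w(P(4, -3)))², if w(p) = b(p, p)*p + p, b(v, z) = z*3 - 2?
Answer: 265225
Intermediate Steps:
b(v, z) = -2 + 3*z (b(v, z) = 3*z - 2 = -2 + 3*z)
C(l) = l
w(p) = p + p*(-2 + 3*p) (w(p) = (-2 + 3*p)*p + p = p*(-2 + 3*p) + p = p + p*(-2 + 3*p))
(C(-5) + w(P(4, -3)))² = (-5 + (3 - 4*4)*(-1 + 3*(3 - 4*4)))² = (-5 + (3 - 16)*(-1 + 3*(3 - 16)))² = (-5 - 13*(-1 + 3*(-13)))² = (-5 - 13*(-1 - 39))² = (-5 - 13*(-40))² = (-5 + 520)² = 515² = 265225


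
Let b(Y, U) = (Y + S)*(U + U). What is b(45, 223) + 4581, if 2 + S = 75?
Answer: 57209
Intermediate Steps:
S = 73 (S = -2 + 75 = 73)
b(Y, U) = 2*U*(73 + Y) (b(Y, U) = (Y + 73)*(U + U) = (73 + Y)*(2*U) = 2*U*(73 + Y))
b(45, 223) + 4581 = 2*223*(73 + 45) + 4581 = 2*223*118 + 4581 = 52628 + 4581 = 57209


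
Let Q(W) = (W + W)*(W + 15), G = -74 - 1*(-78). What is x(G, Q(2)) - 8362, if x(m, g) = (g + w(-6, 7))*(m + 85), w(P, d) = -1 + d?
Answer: -1776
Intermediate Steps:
G = 4 (G = -74 + 78 = 4)
Q(W) = 2*W*(15 + W) (Q(W) = (2*W)*(15 + W) = 2*W*(15 + W))
x(m, g) = (6 + g)*(85 + m) (x(m, g) = (g + (-1 + 7))*(m + 85) = (g + 6)*(85 + m) = (6 + g)*(85 + m))
x(G, Q(2)) - 8362 = (510 + 6*4 + 85*(2*2*(15 + 2)) + (2*2*(15 + 2))*4) - 8362 = (510 + 24 + 85*(2*2*17) + (2*2*17)*4) - 8362 = (510 + 24 + 85*68 + 68*4) - 8362 = (510 + 24 + 5780 + 272) - 8362 = 6586 - 8362 = -1776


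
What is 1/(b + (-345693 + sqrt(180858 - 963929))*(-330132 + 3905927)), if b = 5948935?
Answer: -49444854080/61120240378350941247951 - 715159*I*sqrt(783071)/305601201891754706239755 ≈ -8.0898e-13 - 2.0708e-15*I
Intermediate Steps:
1/(b + (-345693 + sqrt(180858 - 963929))*(-330132 + 3905927)) = 1/(5948935 + (-345693 + sqrt(180858 - 963929))*(-330132 + 3905927)) = 1/(5948935 + (-345693 + sqrt(-783071))*3575795) = 1/(5948935 + (-345693 + I*sqrt(783071))*3575795) = 1/(5948935 + (-1236127300935 + 3575795*I*sqrt(783071))) = 1/(-1236121352000 + 3575795*I*sqrt(783071))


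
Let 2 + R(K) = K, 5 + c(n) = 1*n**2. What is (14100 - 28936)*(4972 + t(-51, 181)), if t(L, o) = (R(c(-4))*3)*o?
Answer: -146268124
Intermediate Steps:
c(n) = -5 + n**2 (c(n) = -5 + 1*n**2 = -5 + n**2)
R(K) = -2 + K
t(L, o) = 27*o (t(L, o) = ((-2 + (-5 + (-4)**2))*3)*o = ((-2 + (-5 + 16))*3)*o = ((-2 + 11)*3)*o = (9*3)*o = 27*o)
(14100 - 28936)*(4972 + t(-51, 181)) = (14100 - 28936)*(4972 + 27*181) = -14836*(4972 + 4887) = -14836*9859 = -146268124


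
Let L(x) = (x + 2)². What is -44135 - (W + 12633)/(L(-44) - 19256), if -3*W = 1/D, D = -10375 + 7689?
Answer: -6220750109645/140950536 ≈ -44134.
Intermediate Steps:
L(x) = (2 + x)²
D = -2686
W = 1/8058 (W = -⅓/(-2686) = -⅓*(-1/2686) = 1/8058 ≈ 0.00012410)
-44135 - (W + 12633)/(L(-44) - 19256) = -44135 - (1/8058 + 12633)/((2 - 44)² - 19256) = -44135 - 101796715/(8058*((-42)² - 19256)) = -44135 - 101796715/(8058*(1764 - 19256)) = -44135 - 101796715/(8058*(-17492)) = -44135 - 101796715*(-1)/(8058*17492) = -44135 - 1*(-101796715/140950536) = -44135 + 101796715/140950536 = -6220750109645/140950536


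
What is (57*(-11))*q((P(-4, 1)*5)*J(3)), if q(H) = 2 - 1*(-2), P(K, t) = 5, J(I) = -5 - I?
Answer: -2508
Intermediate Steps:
q(H) = 4 (q(H) = 2 + 2 = 4)
(57*(-11))*q((P(-4, 1)*5)*J(3)) = (57*(-11))*4 = -627*4 = -2508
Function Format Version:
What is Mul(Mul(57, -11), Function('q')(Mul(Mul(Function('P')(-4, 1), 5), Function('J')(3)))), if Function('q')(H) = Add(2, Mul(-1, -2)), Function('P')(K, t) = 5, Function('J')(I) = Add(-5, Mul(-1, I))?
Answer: -2508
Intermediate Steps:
Function('q')(H) = 4 (Function('q')(H) = Add(2, 2) = 4)
Mul(Mul(57, -11), Function('q')(Mul(Mul(Function('P')(-4, 1), 5), Function('J')(3)))) = Mul(Mul(57, -11), 4) = Mul(-627, 4) = -2508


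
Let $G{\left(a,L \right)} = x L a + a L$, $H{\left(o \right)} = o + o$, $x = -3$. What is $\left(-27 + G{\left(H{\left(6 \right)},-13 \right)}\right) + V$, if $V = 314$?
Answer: $599$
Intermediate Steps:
$H{\left(o \right)} = 2 o$
$G{\left(a,L \right)} = - 2 L a$ ($G{\left(a,L \right)} = - 3 L a + a L = - 3 L a + L a = - 2 L a$)
$\left(-27 + G{\left(H{\left(6 \right)},-13 \right)}\right) + V = \left(-27 - - 26 \cdot 2 \cdot 6\right) + 314 = \left(-27 - \left(-26\right) 12\right) + 314 = \left(-27 + 312\right) + 314 = 285 + 314 = 599$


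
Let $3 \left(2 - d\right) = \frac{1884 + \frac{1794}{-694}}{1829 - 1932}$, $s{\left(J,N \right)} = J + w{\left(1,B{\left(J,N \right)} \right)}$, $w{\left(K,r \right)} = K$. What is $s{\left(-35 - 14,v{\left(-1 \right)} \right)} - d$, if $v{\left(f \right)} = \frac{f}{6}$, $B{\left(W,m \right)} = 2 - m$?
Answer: $- \frac{2004667}{35741} \approx -56.089$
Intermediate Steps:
$v{\left(f \right)} = \frac{f}{6}$ ($v{\left(f \right)} = f \frac{1}{6} = \frac{f}{6}$)
$s{\left(J,N \right)} = 1 + J$ ($s{\left(J,N \right)} = J + 1 = 1 + J$)
$d = \frac{289099}{35741}$ ($d = 2 - \frac{\left(1884 + \frac{1794}{-694}\right) \frac{1}{1829 - 1932}}{3} = 2 - \frac{\left(1884 + 1794 \left(- \frac{1}{694}\right)\right) \frac{1}{-103}}{3} = 2 - \frac{\left(1884 - \frac{897}{347}\right) \left(- \frac{1}{103}\right)}{3} = 2 - \frac{\frac{652851}{347} \left(- \frac{1}{103}\right)}{3} = 2 - - \frac{217617}{35741} = 2 + \frac{217617}{35741} = \frac{289099}{35741} \approx 8.0887$)
$s{\left(-35 - 14,v{\left(-1 \right)} \right)} - d = \left(1 - 49\right) - \frac{289099}{35741} = -48 - \frac{289099}{35741} = - \frac{2004667}{35741}$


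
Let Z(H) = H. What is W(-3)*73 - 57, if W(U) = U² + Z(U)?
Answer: 381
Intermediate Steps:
W(U) = U + U² (W(U) = U² + U = U + U²)
W(-3)*73 - 57 = -3*(1 - 3)*73 - 57 = -3*(-2)*73 - 57 = 6*73 - 57 = 438 - 57 = 381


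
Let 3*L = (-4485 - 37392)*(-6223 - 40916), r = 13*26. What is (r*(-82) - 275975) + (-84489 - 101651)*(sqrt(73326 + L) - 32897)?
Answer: 6123143889 - 186140*sqrt(658086627) ≈ 1.3481e+9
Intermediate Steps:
r = 338
L = 658013301 (L = ((-4485 - 37392)*(-6223 - 40916))/3 = (-41877*(-47139))/3 = (1/3)*1974039903 = 658013301)
(r*(-82) - 275975) + (-84489 - 101651)*(sqrt(73326 + L) - 32897) = (338*(-82) - 275975) + (-84489 - 101651)*(sqrt(73326 + 658013301) - 32897) = (-27716 - 275975) - 186140*(sqrt(658086627) - 32897) = -303691 - 186140*(-32897 + sqrt(658086627)) = -303691 + (6123447580 - 186140*sqrt(658086627)) = 6123143889 - 186140*sqrt(658086627)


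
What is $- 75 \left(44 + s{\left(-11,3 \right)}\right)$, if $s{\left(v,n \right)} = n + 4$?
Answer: $-3825$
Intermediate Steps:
$s{\left(v,n \right)} = 4 + n$
$- 75 \left(44 + s{\left(-11,3 \right)}\right) = - 75 \left(44 + \left(4 + 3\right)\right) = - 75 \left(44 + 7\right) = \left(-75\right) 51 = -3825$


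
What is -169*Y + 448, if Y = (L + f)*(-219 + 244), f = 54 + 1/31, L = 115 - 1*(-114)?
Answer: -37056262/31 ≈ -1.1954e+6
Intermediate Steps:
L = 229 (L = 115 + 114 = 229)
f = 1675/31 (f = 54 + 1/31 = 1675/31 ≈ 54.032)
Y = 219350/31 (Y = (229 + 1675/31)*(-219 + 244) = (8774/31)*25 = 219350/31 ≈ 7075.8)
-169*Y + 448 = -169*219350/31 + 448 = -37070150/31 + 448 = -37056262/31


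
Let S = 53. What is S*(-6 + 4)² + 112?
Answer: 324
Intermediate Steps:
S*(-6 + 4)² + 112 = 53*(-6 + 4)² + 112 = 53*(-2)² + 112 = 53*4 + 112 = 212 + 112 = 324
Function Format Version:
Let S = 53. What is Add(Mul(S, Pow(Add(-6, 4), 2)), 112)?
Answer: 324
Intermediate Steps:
Add(Mul(S, Pow(Add(-6, 4), 2)), 112) = Add(Mul(53, Pow(Add(-6, 4), 2)), 112) = Add(Mul(53, Pow(-2, 2)), 112) = Add(Mul(53, 4), 112) = Add(212, 112) = 324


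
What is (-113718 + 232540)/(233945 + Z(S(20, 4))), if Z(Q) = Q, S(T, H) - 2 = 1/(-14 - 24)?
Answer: 4515236/8889985 ≈ 0.50790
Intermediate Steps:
S(T, H) = 75/38 (S(T, H) = 2 + 1/(-14 - 24) = 2 + 1/(-38) = 2 - 1/38 = 75/38)
(-113718 + 232540)/(233945 + Z(S(20, 4))) = (-113718 + 232540)/(233945 + 75/38) = 118822/(8889985/38) = 118822*(38/8889985) = 4515236/8889985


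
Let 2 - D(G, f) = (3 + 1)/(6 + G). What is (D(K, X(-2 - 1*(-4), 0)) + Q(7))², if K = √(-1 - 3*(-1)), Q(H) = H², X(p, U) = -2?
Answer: 731033/289 + 3420*√2/289 ≈ 2546.3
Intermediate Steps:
K = √2 (K = √(-1 + 3) = √2 ≈ 1.4142)
D(G, f) = 2 - 4/(6 + G) (D(G, f) = 2 - (3 + 1)/(6 + G) = 2 - 4/(6 + G))
(D(K, X(-2 - 1*(-4), 0)) + Q(7))² = (2*(4 + √2)/(6 + √2) + 7²)² = (2*(4 + √2)/(6 + √2) + 49)² = (49 + 2*(4 + √2)/(6 + √2))²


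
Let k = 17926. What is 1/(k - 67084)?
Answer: -1/49158 ≈ -2.0343e-5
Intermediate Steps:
1/(k - 67084) = 1/(17926 - 67084) = 1/(-49158) = -1/49158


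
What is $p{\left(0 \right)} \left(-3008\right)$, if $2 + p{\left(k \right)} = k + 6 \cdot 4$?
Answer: $-66176$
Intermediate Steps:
$p{\left(k \right)} = 22 + k$ ($p{\left(k \right)} = -2 + \left(k + 6 \cdot 4\right) = -2 + \left(k + 24\right) = -2 + \left(24 + k\right) = 22 + k$)
$p{\left(0 \right)} \left(-3008\right) = \left(22 + 0\right) \left(-3008\right) = 22 \left(-3008\right) = -66176$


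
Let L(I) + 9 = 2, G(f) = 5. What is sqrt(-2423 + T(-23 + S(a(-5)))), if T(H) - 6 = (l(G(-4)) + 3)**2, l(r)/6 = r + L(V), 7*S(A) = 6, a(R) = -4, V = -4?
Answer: 4*I*sqrt(146) ≈ 48.332*I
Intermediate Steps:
L(I) = -7 (L(I) = -9 + 2 = -7)
S(A) = 6/7 (S(A) = (1/7)*6 = 6/7)
l(r) = -42 + 6*r (l(r) = 6*(r - 7) = 6*(-7 + r) = -42 + 6*r)
T(H) = 87 (T(H) = 6 + ((-42 + 6*5) + 3)**2 = 6 + ((-42 + 30) + 3)**2 = 6 + (-12 + 3)**2 = 6 + (-9)**2 = 6 + 81 = 87)
sqrt(-2423 + T(-23 + S(a(-5)))) = sqrt(-2423 + 87) = sqrt(-2336) = 4*I*sqrt(146)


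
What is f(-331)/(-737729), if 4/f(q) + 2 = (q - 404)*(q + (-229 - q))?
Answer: -4/124169381177 ≈ -3.2214e-11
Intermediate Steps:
f(q) = 4/(92514 - 229*q) (f(q) = 4/(-2 + (q - 404)*(q + (-229 - q))) = 4/(-2 + (-404 + q)*(-229)) = 4/(-2 + (92516 - 229*q)) = 4/(92514 - 229*q))
f(-331)/(-737729) = -4/(-92514 + 229*(-331))/(-737729) = -4/(-92514 - 75799)*(-1/737729) = -4/(-168313)*(-1/737729) = -4*(-1/168313)*(-1/737729) = (4/168313)*(-1/737729) = -4/124169381177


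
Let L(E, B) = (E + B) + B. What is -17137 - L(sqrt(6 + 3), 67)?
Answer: -17274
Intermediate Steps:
L(E, B) = E + 2*B (L(E, B) = (B + E) + B = E + 2*B)
-17137 - L(sqrt(6 + 3), 67) = -17137 - (sqrt(6 + 3) + 2*67) = -17137 - (sqrt(9) + 134) = -17137 - (3 + 134) = -17137 - 1*137 = -17137 - 137 = -17274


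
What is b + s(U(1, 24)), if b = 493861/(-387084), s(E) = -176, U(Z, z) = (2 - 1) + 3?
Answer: -68620645/387084 ≈ -177.28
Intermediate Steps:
U(Z, z) = 4 (U(Z, z) = 1 + 3 = 4)
b = -493861/387084 (b = 493861*(-1/387084) = -493861/387084 ≈ -1.2759)
b + s(U(1, 24)) = -493861/387084 - 176 = -68620645/387084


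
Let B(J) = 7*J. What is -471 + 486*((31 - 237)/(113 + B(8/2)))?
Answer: -55509/47 ≈ -1181.0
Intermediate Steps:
-471 + 486*((31 - 237)/(113 + B(8/2))) = -471 + 486*((31 - 237)/(113 + 7*(8/2))) = -471 + 486*(-206/(113 + 7*(8*(½)))) = -471 + 486*(-206/(113 + 7*4)) = -471 + 486*(-206/(113 + 28)) = -471 + 486*(-206/141) = -471 - 33372/47 = -55509/47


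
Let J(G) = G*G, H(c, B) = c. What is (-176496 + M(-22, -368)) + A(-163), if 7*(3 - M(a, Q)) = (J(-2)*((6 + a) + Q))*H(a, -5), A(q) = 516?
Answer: -1265631/7 ≈ -1.8080e+5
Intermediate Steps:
J(G) = G**2
M(a, Q) = 3 - a*(24 + 4*Q + 4*a)/7 (M(a, Q) = 3 - (-2)**2*((6 + a) + Q)*a/7 = 3 - 4*(6 + Q + a)*a/7 = 3 - (24 + 4*Q + 4*a)*a/7 = 3 - a*(24 + 4*Q + 4*a)/7)
(-176496 + M(-22, -368)) + A(-163) = (-176496 + (3 - 24/7*(-22) - 4/7*(-22)**2 - 4/7*(-368)*(-22))) + 516 = (-176496 + (3 + 528/7 - 4/7*484 - 32384/7)) + 516 = (-176496 + (3 + 528/7 - 1936/7 - 32384/7)) + 516 = (-176496 - 33771/7) + 516 = -1269243/7 + 516 = -1265631/7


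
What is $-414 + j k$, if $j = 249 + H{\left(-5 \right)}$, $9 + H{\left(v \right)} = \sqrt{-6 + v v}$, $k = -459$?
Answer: $-110574 - 459 \sqrt{19} \approx -1.1257 \cdot 10^{5}$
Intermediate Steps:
$H{\left(v \right)} = -9 + \sqrt{-6 + v^{2}}$ ($H{\left(v \right)} = -9 + \sqrt{-6 + v v} = -9 + \sqrt{-6 + v^{2}}$)
$j = 240 + \sqrt{19}$ ($j = 249 - \left(9 - \sqrt{-6 + \left(-5\right)^{2}}\right) = 249 - \left(9 - \sqrt{-6 + 25}\right) = 249 - \left(9 - \sqrt{19}\right) = 240 + \sqrt{19} \approx 244.36$)
$-414 + j k = -414 + \left(240 + \sqrt{19}\right) \left(-459\right) = -414 - \left(110160 + 459 \sqrt{19}\right) = -110574 - 459 \sqrt{19}$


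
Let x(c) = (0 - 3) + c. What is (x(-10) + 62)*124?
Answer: 6076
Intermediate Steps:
x(c) = -3 + c
(x(-10) + 62)*124 = ((-3 - 10) + 62)*124 = (-13 + 62)*124 = 49*124 = 6076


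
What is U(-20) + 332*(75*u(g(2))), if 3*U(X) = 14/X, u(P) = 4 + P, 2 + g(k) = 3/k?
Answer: 2614493/30 ≈ 87150.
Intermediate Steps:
g(k) = -2 + 3/k
U(X) = 14/(3*X) (U(X) = (14/X)/3 = 14/(3*X))
U(-20) + 332*(75*u(g(2))) = (14/3)/(-20) + 332*(75*(4 + (-2 + 3/2))) = (14/3)*(-1/20) + 332*(75*(4 + (-2 + 3*(½)))) = -7/30 + 332*(75*(4 + (-2 + 3/2))) = -7/30 + 332*(75*(4 - ½)) = -7/30 + 332*(75*(7/2)) = -7/30 + 332*(525/2) = -7/30 + 87150 = 2614493/30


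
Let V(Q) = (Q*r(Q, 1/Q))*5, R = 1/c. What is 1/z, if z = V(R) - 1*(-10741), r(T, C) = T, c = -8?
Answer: 64/687429 ≈ 9.3100e-5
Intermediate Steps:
R = -⅛ (R = 1/(-8) = -⅛ ≈ -0.12500)
V(Q) = 5*Q² (V(Q) = (Q*Q)*5 = Q²*5 = 5*Q²)
z = 687429/64 (z = 5*(-⅛)² - 1*(-10741) = 5*(1/64) + 10741 = 5/64 + 10741 = 687429/64 ≈ 10741.)
1/z = 1/(687429/64) = 64/687429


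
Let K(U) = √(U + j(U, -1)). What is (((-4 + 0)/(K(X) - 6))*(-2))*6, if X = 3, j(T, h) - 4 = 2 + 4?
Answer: -288/23 - 48*√13/23 ≈ -20.046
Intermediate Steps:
j(T, h) = 10 (j(T, h) = 4 + (2 + 4) = 4 + 6 = 10)
K(U) = √(10 + U) (K(U) = √(U + 10) = √(10 + U))
(((-4 + 0)/(K(X) - 6))*(-2))*6 = (((-4 + 0)/(√(10 + 3) - 6))*(-2))*6 = (-4/(√13 - 6)*(-2))*6 = (-4/(-6 + √13)*(-2))*6 = (8/(-6 + √13))*6 = 48/(-6 + √13)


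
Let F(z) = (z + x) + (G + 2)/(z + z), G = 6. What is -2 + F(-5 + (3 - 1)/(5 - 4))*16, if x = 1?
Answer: -166/3 ≈ -55.333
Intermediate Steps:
F(z) = 1 + z + 4/z (F(z) = (z + 1) + (6 + 2)/(z + z) = (1 + z) + 8/((2*z)) = (1 + z) + 8*(1/(2*z)) = (1 + z) + 4/z = 1 + z + 4/z)
-2 + F(-5 + (3 - 1)/(5 - 4))*16 = -2 + (1 + (-5 + (3 - 1)/(5 - 4)) + 4/(-5 + (3 - 1)/(5 - 4)))*16 = -2 + (1 + (-5 + 2/1) + 4/(-5 + 2/1))*16 = -2 + (1 + (-5 + 2*1) + 4/(-5 + 2*1))*16 = -2 + (1 + (-5 + 2) + 4/(-5 + 2))*16 = -2 + (1 - 3 + 4/(-3))*16 = -2 + (1 - 3 + 4*(-1/3))*16 = -2 + (1 - 3 - 4/3)*16 = -2 - 10/3*16 = -2 - 160/3 = -166/3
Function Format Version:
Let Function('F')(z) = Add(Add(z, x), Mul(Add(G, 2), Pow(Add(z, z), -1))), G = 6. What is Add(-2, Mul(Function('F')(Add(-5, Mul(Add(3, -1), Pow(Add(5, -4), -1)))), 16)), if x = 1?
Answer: Rational(-166, 3) ≈ -55.333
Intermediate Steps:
Function('F')(z) = Add(1, z, Mul(4, Pow(z, -1))) (Function('F')(z) = Add(Add(z, 1), Mul(Add(6, 2), Pow(Add(z, z), -1))) = Add(Add(1, z), Mul(8, Pow(Mul(2, z), -1))) = Add(Add(1, z), Mul(8, Mul(Rational(1, 2), Pow(z, -1)))) = Add(Add(1, z), Mul(4, Pow(z, -1))) = Add(1, z, Mul(4, Pow(z, -1))))
Add(-2, Mul(Function('F')(Add(-5, Mul(Add(3, -1), Pow(Add(5, -4), -1)))), 16)) = Add(-2, Mul(Add(1, Add(-5, Mul(Add(3, -1), Pow(Add(5, -4), -1))), Mul(4, Pow(Add(-5, Mul(Add(3, -1), Pow(Add(5, -4), -1))), -1))), 16)) = Add(-2, Mul(Add(1, Add(-5, Mul(2, Pow(1, -1))), Mul(4, Pow(Add(-5, Mul(2, Pow(1, -1))), -1))), 16)) = Add(-2, Mul(Add(1, Add(-5, Mul(2, 1)), Mul(4, Pow(Add(-5, Mul(2, 1)), -1))), 16)) = Add(-2, Mul(Add(1, Add(-5, 2), Mul(4, Pow(Add(-5, 2), -1))), 16)) = Add(-2, Mul(Add(1, -3, Mul(4, Pow(-3, -1))), 16)) = Add(-2, Mul(Add(1, -3, Mul(4, Rational(-1, 3))), 16)) = Add(-2, Mul(Add(1, -3, Rational(-4, 3)), 16)) = Add(-2, Mul(Rational(-10, 3), 16)) = Add(-2, Rational(-160, 3)) = Rational(-166, 3)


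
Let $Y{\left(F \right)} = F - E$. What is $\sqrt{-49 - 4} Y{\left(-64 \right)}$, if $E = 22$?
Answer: $- 86 i \sqrt{53} \approx - 626.09 i$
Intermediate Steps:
$Y{\left(F \right)} = -22 + F$ ($Y{\left(F \right)} = F - 22 = -22 + F$)
$\sqrt{-49 - 4} Y{\left(-64 \right)} = \sqrt{-49 - 4} \left(-22 - 64\right) = \sqrt{-53} \left(-86\right) = i \sqrt{53} \left(-86\right) = - 86 i \sqrt{53}$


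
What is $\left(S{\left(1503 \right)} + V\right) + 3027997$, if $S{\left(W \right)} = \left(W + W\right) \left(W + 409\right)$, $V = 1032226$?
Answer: $9807695$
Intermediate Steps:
$S{\left(W \right)} = 2 W \left(409 + W\right)$
$\left(S{\left(1503 \right)} + V\right) + 3027997 = \left(2 \cdot 1503 \left(409 + 1503\right) + 1032226\right) + 3027997 = \left(2 \cdot 1503 \cdot 1912 + 1032226\right) + 3027997 = \left(5747472 + 1032226\right) + 3027997 = 6779698 + 3027997 = 9807695$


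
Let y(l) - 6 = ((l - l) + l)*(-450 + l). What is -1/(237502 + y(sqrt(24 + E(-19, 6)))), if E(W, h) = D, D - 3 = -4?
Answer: -79177/18805439487 - 50*sqrt(23)/6268479829 ≈ -4.2486e-6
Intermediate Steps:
D = -1 (D = 3 - 4 = -1)
E(W, h) = -1
y(l) = 6 + l*(-450 + l) (y(l) = 6 + ((l - l) + l)*(-450 + l) = 6 + (0 + l)*(-450 + l) = 6 + l*(-450 + l))
-1/(237502 + y(sqrt(24 + E(-19, 6)))) = -1/(237502 + (6 + (sqrt(24 - 1))**2 - 450*sqrt(24 - 1))) = -1/(237502 + (6 + (sqrt(23))**2 - 450*sqrt(23))) = -1/(237502 + (6 + 23 - 450*sqrt(23))) = -1/(237502 + (29 - 450*sqrt(23))) = -1/(237531 - 450*sqrt(23))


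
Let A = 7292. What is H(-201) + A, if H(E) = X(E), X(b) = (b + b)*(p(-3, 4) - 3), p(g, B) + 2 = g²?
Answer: 5684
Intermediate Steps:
p(g, B) = -2 + g²
X(b) = 8*b (X(b) = (b + b)*((-2 + (-3)²) - 3) = (2*b)*((-2 + 9) - 3) = (2*b)*(7 - 3) = (2*b)*4 = 8*b)
H(E) = 8*E
H(-201) + A = 8*(-201) + 7292 = -1608 + 7292 = 5684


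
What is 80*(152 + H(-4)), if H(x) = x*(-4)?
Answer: 13440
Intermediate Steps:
H(x) = -4*x
80*(152 + H(-4)) = 80*(152 - 4*(-4)) = 80*(152 + 16) = 80*168 = 13440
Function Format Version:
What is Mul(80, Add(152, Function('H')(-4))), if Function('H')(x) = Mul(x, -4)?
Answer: 13440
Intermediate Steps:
Function('H')(x) = Mul(-4, x)
Mul(80, Add(152, Function('H')(-4))) = Mul(80, Add(152, Mul(-4, -4))) = Mul(80, Add(152, 16)) = Mul(80, 168) = 13440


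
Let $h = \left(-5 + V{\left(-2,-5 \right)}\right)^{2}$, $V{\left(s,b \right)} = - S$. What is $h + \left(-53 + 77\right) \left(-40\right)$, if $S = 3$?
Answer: $-896$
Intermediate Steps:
$V{\left(s,b \right)} = -3$ ($V{\left(s,b \right)} = \left(-1\right) 3 = -3$)
$h = 64$ ($h = \left(-5 - 3\right)^{2} = \left(-8\right)^{2} = 64$)
$h + \left(-53 + 77\right) \left(-40\right) = 64 + \left(-53 + 77\right) \left(-40\right) = 64 + 24 \left(-40\right) = 64 - 960 = -896$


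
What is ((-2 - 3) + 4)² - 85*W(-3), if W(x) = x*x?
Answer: -764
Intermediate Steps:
W(x) = x²
((-2 - 3) + 4)² - 85*W(-3) = ((-2 - 3) + 4)² - 85*(-3)² = (-5 + 4)² - 85*9 = (-1)² - 765 = 1 - 765 = -764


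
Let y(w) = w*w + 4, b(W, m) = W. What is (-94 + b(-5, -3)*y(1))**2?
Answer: 14161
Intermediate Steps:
y(w) = 4 + w**2 (y(w) = w**2 + 4 = 4 + w**2)
(-94 + b(-5, -3)*y(1))**2 = (-94 - 5*(4 + 1**2))**2 = (-94 - 5*(4 + 1))**2 = (-94 - 5*5)**2 = (-94 - 25)**2 = (-119)**2 = 14161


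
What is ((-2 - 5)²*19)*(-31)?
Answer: -28861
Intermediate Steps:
((-2 - 5)²*19)*(-31) = ((-7)²*19)*(-31) = (49*19)*(-31) = 931*(-31) = -28861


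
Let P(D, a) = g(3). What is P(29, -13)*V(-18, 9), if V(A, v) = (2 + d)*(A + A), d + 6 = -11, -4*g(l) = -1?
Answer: 135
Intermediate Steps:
g(l) = ¼ (g(l) = -¼*(-1) = ¼)
d = -17 (d = -6 - 11 = -17)
P(D, a) = ¼
V(A, v) = -30*A (V(A, v) = (2 - 17)*(A + A) = -30*A)
P(29, -13)*V(-18, 9) = (-30*(-18))/4 = (¼)*540 = 135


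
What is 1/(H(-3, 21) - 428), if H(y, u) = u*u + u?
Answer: 1/34 ≈ 0.029412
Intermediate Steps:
H(y, u) = u + u**2 (H(y, u) = u**2 + u = u + u**2)
1/(H(-3, 21) - 428) = 1/(21*(1 + 21) - 428) = 1/(21*22 - 428) = 1/(462 - 428) = 1/34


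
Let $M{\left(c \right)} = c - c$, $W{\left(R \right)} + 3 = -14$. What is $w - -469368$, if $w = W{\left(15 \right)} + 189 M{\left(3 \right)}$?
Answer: $469351$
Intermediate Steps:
$W{\left(R \right)} = -17$ ($W{\left(R \right)} = -3 - 14 = -17$)
$M{\left(c \right)} = 0$
$w = -17$ ($w = -17 + 189 \cdot 0 = -17 + 0 = -17$)
$w - -469368 = -17 - -469368 = -17 + 469368 = 469351$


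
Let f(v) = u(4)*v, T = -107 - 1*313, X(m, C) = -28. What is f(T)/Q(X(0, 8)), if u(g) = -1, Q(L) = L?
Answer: -15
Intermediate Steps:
T = -420 (T = -107 - 313 = -420)
f(v) = -v
f(T)/Q(X(0, 8)) = -1*(-420)/(-28) = 420*(-1/28) = -15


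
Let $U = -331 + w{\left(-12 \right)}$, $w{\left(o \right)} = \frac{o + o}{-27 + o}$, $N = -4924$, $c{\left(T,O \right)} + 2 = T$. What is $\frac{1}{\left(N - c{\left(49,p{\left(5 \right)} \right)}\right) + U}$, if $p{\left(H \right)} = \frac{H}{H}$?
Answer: $- \frac{13}{68918} \approx -0.00018863$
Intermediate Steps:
$p{\left(H \right)} = 1$
$c{\left(T,O \right)} = -2 + T$
$w{\left(o \right)} = \frac{2 o}{-27 + o}$
$U = - \frac{4295}{13}$ ($U = -331 + 2 \left(-12\right) \frac{1}{-27 - 12} = -331 + 2 \left(-12\right) \frac{1}{-39} = -331 + 2 \left(-12\right) \left(- \frac{1}{39}\right) = -331 + \frac{8}{13} = - \frac{4295}{13} \approx -330.38$)
$\frac{1}{\left(N - c{\left(49,p{\left(5 \right)} \right)}\right) + U} = \frac{1}{\left(-4924 - \left(-2 + 49\right)\right) - \frac{4295}{13}} = \frac{1}{\left(-4924 - 47\right) - \frac{4295}{13}} = \frac{1}{-4971 - \frac{4295}{13}} = \frac{1}{- \frac{68918}{13}} = - \frac{13}{68918}$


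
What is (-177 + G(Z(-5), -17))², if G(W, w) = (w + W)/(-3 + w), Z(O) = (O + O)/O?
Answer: 497025/16 ≈ 31064.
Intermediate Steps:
Z(O) = 2 (Z(O) = (2*O)/O = 2)
G(W, w) = (W + w)/(-3 + w)
(-177 + G(Z(-5), -17))² = (-177 + (2 - 17)/(-3 - 17))² = (-177 - 15/(-20))² = (-177 - 1/20*(-15))² = (-177 + ¾)² = (-705/4)² = 497025/16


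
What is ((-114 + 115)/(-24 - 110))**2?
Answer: 1/17956 ≈ 5.5692e-5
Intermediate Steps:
((-114 + 115)/(-24 - 110))**2 = (1/(-134))**2 = (1*(-1/134))**2 = (-1/134)**2 = 1/17956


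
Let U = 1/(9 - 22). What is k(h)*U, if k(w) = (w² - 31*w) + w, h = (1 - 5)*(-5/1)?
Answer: 200/13 ≈ 15.385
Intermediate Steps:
h = 20 (h = -(-20) = -4*(-5) = 20)
k(w) = w² - 30*w
U = -1/13 (U = 1/(-13) = -1/13 ≈ -0.076923)
k(h)*U = (20*(-30 + 20))*(-1/13) = (20*(-10))*(-1/13) = -200*(-1/13) = 200/13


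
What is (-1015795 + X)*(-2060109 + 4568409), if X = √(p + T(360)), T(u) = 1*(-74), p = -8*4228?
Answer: -2547918598500 + 2508300*I*√33898 ≈ -2.5479e+12 + 4.6181e+8*I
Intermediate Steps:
p = -33824
T(u) = -74
X = I*√33898 (X = √(-33824 - 74) = √(-33898) = I*√33898 ≈ 184.11*I)
(-1015795 + X)*(-2060109 + 4568409) = (-1015795 + I*√33898)*(-2060109 + 4568409) = (-1015795 + I*√33898)*2508300 = -2547918598500 + 2508300*I*√33898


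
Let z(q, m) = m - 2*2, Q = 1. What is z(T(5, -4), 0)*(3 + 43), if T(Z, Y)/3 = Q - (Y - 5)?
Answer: -184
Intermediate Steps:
T(Z, Y) = 18 - 3*Y (T(Z, Y) = 3*(1 - (Y - 5)) = 3*(1 - (-5 + Y)) = 3*(1 + (5 - Y)) = 3*(6 - Y) = 18 - 3*Y)
z(q, m) = -4 + m (z(q, m) = m - 4 = -4 + m)
z(T(5, -4), 0)*(3 + 43) = (-4 + 0)*(3 + 43) = -4*46 = -184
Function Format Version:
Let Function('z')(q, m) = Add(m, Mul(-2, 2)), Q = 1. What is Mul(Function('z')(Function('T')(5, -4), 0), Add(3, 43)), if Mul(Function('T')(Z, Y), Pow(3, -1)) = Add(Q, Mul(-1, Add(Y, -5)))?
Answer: -184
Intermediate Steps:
Function('T')(Z, Y) = Add(18, Mul(-3, Y)) (Function('T')(Z, Y) = Mul(3, Add(1, Mul(-1, Add(Y, -5)))) = Mul(3, Add(1, Mul(-1, Add(-5, Y)))) = Mul(3, Add(1, Add(5, Mul(-1, Y)))) = Mul(3, Add(6, Mul(-1, Y))) = Add(18, Mul(-3, Y)))
Function('z')(q, m) = Add(-4, m) (Function('z')(q, m) = Add(m, -4) = Add(-4, m))
Mul(Function('z')(Function('T')(5, -4), 0), Add(3, 43)) = Mul(Add(-4, 0), Add(3, 43)) = Mul(-4, 46) = -184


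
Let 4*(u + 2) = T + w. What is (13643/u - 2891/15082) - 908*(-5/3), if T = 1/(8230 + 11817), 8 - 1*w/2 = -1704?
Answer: 526436112524015/344274566782 ≈ 1529.1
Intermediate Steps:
w = 3424 (w = 16 - 2*(-1704) = 16 + 3408 = 3424)
T = 1/20047 ≈ 4.9883e-5
u = 68480553/80188 (u = -2 + (1/20047 + 3424)/4 = -2 + (¼)*(68640929/20047) = -2 + 68640929/80188 = 68480553/80188 ≈ 854.00)
(13643/u - 2891/15082) - 908*(-5/3) = (13643/(68480553/80188) - 2891/15082) - 908*(-5/3) = (13643*(80188/68480553) - 2891*1/15082) - 908*(-5*⅓) = (1094004884/68480553 - 2891/15082) - 908*(-5)/3 = 16301804381765/1032823700346 - 1*(-4540/3) = 16301804381765/1032823700346 + 4540/3 = 526436112524015/344274566782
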